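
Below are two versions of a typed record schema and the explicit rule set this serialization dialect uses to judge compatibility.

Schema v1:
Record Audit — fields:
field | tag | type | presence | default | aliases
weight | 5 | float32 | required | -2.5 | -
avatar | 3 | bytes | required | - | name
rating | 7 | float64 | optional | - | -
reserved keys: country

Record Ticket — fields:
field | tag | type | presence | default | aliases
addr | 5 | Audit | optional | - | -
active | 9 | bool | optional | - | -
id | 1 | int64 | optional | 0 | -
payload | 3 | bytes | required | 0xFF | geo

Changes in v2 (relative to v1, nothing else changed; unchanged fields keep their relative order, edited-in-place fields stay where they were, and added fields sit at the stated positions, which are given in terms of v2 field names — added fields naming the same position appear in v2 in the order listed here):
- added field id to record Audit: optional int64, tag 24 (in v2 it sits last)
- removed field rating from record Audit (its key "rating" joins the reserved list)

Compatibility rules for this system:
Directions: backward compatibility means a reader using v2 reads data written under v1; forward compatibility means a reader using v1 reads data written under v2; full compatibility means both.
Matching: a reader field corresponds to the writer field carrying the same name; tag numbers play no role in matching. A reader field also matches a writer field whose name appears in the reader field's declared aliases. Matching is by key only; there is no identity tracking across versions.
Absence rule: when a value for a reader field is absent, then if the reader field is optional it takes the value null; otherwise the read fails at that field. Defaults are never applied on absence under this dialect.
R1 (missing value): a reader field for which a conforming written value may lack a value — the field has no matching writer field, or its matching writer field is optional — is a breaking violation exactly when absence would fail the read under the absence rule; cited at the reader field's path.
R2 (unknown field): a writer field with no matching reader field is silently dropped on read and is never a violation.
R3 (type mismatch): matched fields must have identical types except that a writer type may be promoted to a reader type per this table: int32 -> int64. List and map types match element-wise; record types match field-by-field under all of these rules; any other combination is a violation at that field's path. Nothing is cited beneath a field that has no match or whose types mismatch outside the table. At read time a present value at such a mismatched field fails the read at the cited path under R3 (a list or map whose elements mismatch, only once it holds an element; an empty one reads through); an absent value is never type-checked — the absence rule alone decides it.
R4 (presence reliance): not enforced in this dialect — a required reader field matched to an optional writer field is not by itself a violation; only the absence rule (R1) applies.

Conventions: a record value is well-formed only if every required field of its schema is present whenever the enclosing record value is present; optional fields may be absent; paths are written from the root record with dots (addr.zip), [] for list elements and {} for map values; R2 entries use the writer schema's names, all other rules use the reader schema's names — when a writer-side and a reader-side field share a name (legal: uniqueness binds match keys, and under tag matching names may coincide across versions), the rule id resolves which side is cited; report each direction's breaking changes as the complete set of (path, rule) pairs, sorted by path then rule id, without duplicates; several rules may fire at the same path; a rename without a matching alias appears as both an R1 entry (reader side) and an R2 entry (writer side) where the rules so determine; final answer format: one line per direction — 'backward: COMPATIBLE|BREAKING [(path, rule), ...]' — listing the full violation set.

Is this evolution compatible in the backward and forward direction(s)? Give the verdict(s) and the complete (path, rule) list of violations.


arrows below run writer -> reader for Ticket
backward for Ticket (reader v2, writer v1):
  Audit -> Audit, writer optional: addr aligns to addr
  bool -> bool, writer optional: active aligns to active
  int64 -> int64, writer optional: id aligns to id
  bytes -> bytes, writer required: payload aligns to payload
  float32 -> float32, writer required: addr.weight aligns to addr.weight
  bytes -> bytes, writer required: addr.avatar aligns to addr.avatar
  addr.id: no writer-side match
  leftover writer field: addr.rating
  => no violations; backward on Ticket: COMPATIBLE
forward for Ticket (reader v1, writer v2):
  Audit -> Audit, writer optional: addr aligns to addr
  bool -> bool, writer optional: active aligns to active
  int64 -> int64, writer optional: id aligns to id
  bytes -> bytes, writer required: payload aligns to payload
  float32 -> float32, writer required: addr.weight aligns to addr.weight
  bytes -> bytes, writer required: addr.avatar aligns to addr.avatar
  addr.rating: no writer-side match
  leftover writer field: addr.id
  => no violations; forward on Ticket: COMPATIBLE

backward: COMPATIBLE []; forward: COMPATIBLE []


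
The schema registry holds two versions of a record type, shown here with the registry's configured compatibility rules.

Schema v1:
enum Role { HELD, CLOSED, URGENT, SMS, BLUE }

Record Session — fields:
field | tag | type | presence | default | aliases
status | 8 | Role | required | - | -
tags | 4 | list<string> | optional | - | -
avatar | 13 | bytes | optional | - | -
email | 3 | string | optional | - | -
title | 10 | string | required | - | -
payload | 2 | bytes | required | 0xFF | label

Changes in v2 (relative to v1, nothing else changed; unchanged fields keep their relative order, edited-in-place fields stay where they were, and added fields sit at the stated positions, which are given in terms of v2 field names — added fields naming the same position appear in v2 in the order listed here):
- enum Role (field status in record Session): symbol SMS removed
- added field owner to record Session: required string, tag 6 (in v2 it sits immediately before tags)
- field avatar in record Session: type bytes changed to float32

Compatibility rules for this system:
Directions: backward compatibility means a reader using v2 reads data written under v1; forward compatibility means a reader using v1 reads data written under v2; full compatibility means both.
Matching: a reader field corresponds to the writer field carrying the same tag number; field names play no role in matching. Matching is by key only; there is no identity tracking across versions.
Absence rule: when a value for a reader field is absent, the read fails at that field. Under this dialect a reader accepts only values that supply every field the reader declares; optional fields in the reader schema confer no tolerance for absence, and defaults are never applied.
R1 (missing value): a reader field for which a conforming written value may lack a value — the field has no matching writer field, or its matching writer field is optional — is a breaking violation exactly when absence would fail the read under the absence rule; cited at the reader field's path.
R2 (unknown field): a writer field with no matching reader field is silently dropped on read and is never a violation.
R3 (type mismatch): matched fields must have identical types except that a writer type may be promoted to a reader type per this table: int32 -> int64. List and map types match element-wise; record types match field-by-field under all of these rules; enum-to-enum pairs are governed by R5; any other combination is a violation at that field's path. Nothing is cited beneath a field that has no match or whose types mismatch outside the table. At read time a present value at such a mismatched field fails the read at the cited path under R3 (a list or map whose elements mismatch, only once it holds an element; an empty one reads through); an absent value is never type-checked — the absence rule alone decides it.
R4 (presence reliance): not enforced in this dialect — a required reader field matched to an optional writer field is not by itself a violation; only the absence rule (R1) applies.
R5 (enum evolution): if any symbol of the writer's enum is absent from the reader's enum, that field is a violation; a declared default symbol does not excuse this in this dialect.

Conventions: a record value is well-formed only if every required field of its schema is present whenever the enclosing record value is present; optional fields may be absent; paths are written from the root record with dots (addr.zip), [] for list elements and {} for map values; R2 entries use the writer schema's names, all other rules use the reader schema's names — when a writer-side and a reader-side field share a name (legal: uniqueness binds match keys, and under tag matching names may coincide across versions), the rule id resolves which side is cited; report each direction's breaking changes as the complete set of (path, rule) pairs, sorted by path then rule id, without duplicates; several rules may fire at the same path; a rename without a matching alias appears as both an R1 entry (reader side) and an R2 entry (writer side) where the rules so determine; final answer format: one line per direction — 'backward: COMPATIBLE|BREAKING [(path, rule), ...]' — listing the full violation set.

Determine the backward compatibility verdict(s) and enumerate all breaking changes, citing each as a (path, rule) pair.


backward: BREAKING [(avatar, R1), (avatar, R3), (email, R1), (owner, R1), (status, R5), (tags, R1)]

arrows below run writer -> reader for Session
backward pass over Session, reader schema v2, writer schema v1:
  status: paired with writer status (Role -> Role; writer required)
  owner: no writer match
  tags: paired with writer tags (list<string> -> list<string>; writer optional)
  avatar: paired with writer avatar (bytes -> float32; writer optional)
  email: paired with writer email (string -> string; writer optional)
  title: paired with writer title (string -> string; writer required)
  payload: paired with writer payload (bytes -> bytes; writer required)
  rule R1 violated at avatar
  rule R3 violated at avatar
  rule R1 violated at email
  rule R1 violated at owner
  rule R5 violated at status
  rule R1 violated at tags
  => backward verdict for Session: BREAKING, 6 violation(s)


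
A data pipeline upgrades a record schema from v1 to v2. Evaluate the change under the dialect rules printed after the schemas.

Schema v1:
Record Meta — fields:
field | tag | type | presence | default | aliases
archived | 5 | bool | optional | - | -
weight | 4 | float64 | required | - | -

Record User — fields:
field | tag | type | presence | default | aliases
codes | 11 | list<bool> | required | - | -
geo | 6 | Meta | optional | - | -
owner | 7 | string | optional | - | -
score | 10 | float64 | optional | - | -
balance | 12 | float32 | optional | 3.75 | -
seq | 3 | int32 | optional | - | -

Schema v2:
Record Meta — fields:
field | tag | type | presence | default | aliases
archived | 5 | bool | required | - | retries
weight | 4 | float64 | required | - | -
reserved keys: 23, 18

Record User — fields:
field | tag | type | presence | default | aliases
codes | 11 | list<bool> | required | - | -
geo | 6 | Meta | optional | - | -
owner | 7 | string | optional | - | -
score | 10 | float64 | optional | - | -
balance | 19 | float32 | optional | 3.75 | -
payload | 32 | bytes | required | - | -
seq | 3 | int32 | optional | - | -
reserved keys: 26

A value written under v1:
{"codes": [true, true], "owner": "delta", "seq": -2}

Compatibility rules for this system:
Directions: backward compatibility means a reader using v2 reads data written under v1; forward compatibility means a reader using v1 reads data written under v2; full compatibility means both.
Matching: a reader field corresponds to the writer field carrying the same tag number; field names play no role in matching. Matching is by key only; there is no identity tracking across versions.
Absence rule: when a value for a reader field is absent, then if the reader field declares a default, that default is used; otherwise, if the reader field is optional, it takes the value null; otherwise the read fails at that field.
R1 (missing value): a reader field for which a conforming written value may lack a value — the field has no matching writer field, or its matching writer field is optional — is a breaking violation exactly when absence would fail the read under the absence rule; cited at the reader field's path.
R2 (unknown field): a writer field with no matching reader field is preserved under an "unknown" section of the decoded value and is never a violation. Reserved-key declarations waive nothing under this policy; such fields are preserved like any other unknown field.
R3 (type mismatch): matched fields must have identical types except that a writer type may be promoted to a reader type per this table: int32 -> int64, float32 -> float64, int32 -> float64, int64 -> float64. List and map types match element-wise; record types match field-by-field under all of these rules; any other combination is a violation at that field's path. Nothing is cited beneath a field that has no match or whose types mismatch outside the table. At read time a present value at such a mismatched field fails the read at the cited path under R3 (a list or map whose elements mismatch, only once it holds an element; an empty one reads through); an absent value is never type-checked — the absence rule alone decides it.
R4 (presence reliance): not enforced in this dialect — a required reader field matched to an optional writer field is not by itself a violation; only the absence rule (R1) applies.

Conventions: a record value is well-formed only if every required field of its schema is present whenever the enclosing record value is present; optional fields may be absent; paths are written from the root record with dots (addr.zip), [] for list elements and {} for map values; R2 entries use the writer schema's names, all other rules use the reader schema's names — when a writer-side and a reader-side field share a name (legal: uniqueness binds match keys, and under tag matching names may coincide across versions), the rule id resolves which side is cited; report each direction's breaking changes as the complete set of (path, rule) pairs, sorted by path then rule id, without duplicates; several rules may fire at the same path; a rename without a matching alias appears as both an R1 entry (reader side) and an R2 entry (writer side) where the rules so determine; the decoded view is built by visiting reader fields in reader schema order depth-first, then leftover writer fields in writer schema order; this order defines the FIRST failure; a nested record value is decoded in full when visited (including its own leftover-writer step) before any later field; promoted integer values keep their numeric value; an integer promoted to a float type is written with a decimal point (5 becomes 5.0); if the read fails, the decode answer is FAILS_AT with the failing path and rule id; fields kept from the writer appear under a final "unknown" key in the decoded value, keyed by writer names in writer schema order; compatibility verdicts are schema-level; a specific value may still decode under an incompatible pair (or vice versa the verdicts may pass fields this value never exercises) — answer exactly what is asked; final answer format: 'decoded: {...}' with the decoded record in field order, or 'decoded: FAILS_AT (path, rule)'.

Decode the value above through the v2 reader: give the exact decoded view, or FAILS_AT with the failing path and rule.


decoded: FAILS_AT (payload, R1)

each type pair in User: writer, then reader
migrating the User value to v2:
  codes := [true, true]
  geo := null (absent, optional -> null)
  owner := "delta"
  score := null (absent, optional -> null)
  balance := 3.75 (absent -> default)
  read fails at payload under R1 (no fill)
  => FAILS_AT (payload, R1)
remaining User differences; none change what is asked:
  field balance in record User: tag 12 changed to 19 -> triggers nothing under the printed rules; the User answer is the same either way
  field archived in record Meta: optional changed to required -> changes User's schema-level verdicts only — the decode of this value is the same


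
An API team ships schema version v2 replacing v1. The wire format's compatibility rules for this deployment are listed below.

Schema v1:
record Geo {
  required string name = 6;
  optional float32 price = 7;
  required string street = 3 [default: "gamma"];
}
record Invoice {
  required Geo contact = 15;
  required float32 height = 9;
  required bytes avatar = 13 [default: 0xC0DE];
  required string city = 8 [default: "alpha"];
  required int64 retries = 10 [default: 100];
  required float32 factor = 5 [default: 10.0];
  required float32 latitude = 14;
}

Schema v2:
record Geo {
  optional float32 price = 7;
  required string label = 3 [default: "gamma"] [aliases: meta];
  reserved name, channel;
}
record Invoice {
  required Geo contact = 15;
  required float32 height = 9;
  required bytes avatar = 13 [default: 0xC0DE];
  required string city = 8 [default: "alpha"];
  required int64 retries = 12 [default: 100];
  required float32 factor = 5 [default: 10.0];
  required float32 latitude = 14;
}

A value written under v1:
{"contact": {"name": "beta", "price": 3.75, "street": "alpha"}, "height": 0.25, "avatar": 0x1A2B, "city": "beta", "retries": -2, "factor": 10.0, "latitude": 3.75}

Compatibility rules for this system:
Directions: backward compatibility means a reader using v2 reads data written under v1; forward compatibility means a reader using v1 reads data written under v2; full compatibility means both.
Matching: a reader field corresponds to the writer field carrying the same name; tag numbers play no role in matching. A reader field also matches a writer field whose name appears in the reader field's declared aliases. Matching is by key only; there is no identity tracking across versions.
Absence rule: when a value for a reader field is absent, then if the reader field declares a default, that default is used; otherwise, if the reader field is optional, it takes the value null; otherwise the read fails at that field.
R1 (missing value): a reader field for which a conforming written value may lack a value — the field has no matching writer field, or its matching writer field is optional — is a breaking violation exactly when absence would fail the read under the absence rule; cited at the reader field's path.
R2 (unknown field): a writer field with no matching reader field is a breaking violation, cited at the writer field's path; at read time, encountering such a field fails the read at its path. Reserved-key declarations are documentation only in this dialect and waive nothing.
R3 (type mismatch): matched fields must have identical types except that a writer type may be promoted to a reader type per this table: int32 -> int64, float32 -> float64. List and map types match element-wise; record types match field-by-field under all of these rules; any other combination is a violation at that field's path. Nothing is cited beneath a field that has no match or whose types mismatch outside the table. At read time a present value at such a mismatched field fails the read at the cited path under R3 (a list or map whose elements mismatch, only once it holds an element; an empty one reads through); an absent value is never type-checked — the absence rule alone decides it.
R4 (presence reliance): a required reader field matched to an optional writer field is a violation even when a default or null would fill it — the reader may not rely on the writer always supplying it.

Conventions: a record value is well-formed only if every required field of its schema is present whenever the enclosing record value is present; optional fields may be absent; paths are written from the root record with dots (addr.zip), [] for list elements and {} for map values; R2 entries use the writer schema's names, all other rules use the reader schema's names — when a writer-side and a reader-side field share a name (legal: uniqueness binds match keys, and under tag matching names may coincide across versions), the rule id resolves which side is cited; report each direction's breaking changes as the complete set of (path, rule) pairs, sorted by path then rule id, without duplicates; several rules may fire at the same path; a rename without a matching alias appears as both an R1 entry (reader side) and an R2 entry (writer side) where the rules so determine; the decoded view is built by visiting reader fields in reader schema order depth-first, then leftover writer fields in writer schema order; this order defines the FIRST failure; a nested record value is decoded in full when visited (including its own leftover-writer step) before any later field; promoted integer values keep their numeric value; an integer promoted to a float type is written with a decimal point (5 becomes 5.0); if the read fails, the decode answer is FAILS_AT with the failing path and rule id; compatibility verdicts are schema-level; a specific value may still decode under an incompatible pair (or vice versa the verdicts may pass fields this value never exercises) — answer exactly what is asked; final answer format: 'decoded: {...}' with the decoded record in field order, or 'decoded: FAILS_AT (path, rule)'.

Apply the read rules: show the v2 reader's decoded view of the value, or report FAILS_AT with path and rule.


decoded: FAILS_AT (contact.name, R2)

each type pair in Invoice: writer, then reader
decode (reader v2):
  contact.price := 3.75
  contact.label := "gamma" (missing; default applied)
  read fails at contact.name under R2 (unknown field)
  => FAILS_AT (contact.name, R2)
ruling out the remaining Invoice differences:
  field retries in record Invoice: tag 10 changed to 12 -> fires no rule on Invoice under this dialect and leaves the result unchanged
  renamed field street to label in record Geo -> a verdict-level change on Invoice — the shown value reads the same


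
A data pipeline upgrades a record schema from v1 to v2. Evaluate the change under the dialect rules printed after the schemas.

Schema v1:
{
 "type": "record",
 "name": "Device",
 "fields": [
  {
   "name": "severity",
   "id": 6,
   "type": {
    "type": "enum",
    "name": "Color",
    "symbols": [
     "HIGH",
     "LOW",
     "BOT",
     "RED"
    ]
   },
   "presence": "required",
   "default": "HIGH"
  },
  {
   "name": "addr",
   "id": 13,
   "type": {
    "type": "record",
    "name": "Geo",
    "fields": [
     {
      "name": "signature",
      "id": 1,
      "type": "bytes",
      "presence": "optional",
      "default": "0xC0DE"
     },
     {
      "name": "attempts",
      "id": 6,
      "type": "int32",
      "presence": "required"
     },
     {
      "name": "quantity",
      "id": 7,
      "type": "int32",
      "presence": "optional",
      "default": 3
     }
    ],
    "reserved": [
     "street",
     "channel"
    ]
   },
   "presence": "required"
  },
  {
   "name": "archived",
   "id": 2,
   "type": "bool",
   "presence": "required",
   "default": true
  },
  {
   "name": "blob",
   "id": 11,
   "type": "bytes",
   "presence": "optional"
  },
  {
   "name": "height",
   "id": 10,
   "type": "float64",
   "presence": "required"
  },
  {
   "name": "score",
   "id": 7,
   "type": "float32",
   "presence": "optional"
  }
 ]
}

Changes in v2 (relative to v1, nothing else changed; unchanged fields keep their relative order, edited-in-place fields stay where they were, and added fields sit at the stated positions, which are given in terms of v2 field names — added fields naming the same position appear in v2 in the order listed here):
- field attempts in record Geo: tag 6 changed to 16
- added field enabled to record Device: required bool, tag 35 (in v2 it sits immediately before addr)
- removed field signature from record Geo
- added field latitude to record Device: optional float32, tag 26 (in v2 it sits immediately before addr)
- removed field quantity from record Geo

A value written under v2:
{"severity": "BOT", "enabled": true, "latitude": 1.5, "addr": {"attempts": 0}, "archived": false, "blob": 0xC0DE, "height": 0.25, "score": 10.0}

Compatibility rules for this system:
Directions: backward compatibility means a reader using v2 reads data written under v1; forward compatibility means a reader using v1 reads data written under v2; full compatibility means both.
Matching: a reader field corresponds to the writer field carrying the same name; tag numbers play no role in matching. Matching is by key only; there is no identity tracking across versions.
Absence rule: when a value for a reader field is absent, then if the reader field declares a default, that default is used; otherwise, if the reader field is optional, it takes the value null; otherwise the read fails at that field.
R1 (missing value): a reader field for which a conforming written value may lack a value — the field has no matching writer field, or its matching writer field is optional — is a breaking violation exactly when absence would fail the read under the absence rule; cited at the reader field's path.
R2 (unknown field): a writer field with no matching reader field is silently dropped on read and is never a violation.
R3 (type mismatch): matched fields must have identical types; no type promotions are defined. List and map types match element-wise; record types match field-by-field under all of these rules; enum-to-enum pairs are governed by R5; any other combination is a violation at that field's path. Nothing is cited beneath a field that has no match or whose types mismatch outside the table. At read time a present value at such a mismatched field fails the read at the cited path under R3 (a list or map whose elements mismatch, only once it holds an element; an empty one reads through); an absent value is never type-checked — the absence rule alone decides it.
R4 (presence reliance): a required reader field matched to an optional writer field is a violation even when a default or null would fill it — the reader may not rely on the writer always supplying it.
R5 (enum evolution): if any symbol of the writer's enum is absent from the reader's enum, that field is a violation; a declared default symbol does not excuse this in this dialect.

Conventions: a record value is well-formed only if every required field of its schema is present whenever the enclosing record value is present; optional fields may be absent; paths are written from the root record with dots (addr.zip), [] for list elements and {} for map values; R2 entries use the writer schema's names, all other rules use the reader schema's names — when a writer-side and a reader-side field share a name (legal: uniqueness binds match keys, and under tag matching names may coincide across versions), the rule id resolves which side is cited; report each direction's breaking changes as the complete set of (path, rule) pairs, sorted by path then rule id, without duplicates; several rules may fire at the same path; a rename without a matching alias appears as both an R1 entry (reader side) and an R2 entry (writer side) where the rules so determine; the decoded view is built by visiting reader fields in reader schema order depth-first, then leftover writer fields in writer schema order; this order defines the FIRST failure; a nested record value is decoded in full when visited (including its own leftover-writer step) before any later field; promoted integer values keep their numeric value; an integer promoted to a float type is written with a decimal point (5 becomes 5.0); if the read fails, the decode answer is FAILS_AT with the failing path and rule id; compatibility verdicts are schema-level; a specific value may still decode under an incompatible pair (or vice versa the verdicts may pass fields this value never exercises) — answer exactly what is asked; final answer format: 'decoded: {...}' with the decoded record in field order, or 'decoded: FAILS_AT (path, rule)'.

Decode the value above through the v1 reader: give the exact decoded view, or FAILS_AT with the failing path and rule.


each type pair in Device: writer, then reader
decode (reader v1):
  severity := "BOT"
  addr.signature := 0xC0DE (no value, default fills)
  addr.attempts := 0
  addr.quantity := 3 (no value, default fills)
  archived := false
  blob := 0xC0DE
  height := 0.25
  score := 10.0
  writer enabled: unmatched, discarded
  writer latitude: unmatched, discarded
  => decoded: {"severity": "BOT", "addr": {"signature": 0xC0DE, "attempts": 0, "quantity": 3}, "archived": false, "blob": 0xC0DE, "height": 0.25, "score": 10.0}
diffs on Device not affecting the asked answer:
  field attempts in record Geo: tag 6 changed to 16 -> no rule fires on it and the decoded Device view is identical with or without it
  added field enabled to record Device: required bool, tag 35 (in v2 it sits immediately before addr) -> shifts the Device verdicts, not this decode
  removed field signature from record Geo -> no rule fires on it and the decoded Device view is identical with or without it
  added field latitude to record Device: optional float32, tag 26 (in v2 it sits immediately before addr) -> no rule fires on it and the decoded Device view is identical with or without it
  removed field quantity from record Geo -> no rule fires on it and the decoded Device view is identical with or without it

decoded: {"severity": "BOT", "addr": {"signature": 0xC0DE, "attempts": 0, "quantity": 3}, "archived": false, "blob": 0xC0DE, "height": 0.25, "score": 10.0}


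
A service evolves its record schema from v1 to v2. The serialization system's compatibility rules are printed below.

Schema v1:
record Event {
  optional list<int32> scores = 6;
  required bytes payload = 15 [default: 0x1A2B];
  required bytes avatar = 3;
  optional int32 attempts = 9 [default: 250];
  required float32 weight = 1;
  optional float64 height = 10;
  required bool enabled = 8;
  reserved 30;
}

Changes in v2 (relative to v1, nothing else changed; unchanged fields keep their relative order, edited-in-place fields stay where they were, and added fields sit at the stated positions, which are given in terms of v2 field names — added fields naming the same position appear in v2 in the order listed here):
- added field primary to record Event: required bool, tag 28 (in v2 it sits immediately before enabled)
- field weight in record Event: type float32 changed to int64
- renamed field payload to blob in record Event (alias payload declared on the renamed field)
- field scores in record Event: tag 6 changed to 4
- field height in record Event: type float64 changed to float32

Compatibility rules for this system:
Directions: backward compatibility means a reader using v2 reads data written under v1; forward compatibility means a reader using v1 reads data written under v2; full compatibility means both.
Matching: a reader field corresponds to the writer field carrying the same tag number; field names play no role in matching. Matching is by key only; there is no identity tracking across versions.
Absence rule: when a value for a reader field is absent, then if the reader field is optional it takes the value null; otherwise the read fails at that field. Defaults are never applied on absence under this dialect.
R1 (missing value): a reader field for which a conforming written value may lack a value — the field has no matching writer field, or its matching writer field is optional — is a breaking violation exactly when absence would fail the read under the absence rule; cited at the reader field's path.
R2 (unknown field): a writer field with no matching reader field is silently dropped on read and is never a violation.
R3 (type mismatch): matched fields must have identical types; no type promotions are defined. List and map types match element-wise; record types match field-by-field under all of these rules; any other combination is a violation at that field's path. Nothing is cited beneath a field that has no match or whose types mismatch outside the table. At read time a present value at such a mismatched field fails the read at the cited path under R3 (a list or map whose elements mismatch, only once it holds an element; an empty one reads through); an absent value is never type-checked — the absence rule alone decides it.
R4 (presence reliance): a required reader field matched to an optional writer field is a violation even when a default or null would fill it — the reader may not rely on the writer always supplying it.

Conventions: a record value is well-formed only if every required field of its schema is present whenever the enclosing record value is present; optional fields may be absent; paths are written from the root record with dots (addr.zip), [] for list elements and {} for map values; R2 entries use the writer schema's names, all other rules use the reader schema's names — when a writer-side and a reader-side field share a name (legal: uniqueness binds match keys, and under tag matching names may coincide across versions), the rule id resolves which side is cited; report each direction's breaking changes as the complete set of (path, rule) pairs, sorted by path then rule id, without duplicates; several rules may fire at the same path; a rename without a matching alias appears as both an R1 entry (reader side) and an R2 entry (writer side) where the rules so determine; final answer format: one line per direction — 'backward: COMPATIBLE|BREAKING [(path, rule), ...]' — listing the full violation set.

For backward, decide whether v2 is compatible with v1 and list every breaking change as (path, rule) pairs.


arrows below run writer -> reader for Event
checking backward for Event: reader v2 against writer v1:
  scores has no writer counterpart
  blob: bytes -> bytes, writer required; from payload
  avatar: bytes -> bytes, writer required; from avatar
  attempts: int32 -> int32, writer optional; from attempts
  weight: float32 -> int64, writer required; from weight
  height: float64 -> float32, writer optional; from height
  primary has no writer counterpart
  enabled: bool -> bool, writer required; from enabled
  leftover writer field: scores
  violation R3 at height
  violation R1 at primary
  violation R3 at weight
  => 3 violation(s): backward is BREAKING for Event
remaining Event differences; none change what is asked:
  renamed field payload to blob in record Event (alias payload declared on the renamed field) -> fires no rule on Event, leaving the asked answer as it is
  field scores in record Event: tag 6 changed to 4 -> fires no rule on Event, leaving the asked answer as it is

backward: BREAKING [(height, R3), (primary, R1), (weight, R3)]


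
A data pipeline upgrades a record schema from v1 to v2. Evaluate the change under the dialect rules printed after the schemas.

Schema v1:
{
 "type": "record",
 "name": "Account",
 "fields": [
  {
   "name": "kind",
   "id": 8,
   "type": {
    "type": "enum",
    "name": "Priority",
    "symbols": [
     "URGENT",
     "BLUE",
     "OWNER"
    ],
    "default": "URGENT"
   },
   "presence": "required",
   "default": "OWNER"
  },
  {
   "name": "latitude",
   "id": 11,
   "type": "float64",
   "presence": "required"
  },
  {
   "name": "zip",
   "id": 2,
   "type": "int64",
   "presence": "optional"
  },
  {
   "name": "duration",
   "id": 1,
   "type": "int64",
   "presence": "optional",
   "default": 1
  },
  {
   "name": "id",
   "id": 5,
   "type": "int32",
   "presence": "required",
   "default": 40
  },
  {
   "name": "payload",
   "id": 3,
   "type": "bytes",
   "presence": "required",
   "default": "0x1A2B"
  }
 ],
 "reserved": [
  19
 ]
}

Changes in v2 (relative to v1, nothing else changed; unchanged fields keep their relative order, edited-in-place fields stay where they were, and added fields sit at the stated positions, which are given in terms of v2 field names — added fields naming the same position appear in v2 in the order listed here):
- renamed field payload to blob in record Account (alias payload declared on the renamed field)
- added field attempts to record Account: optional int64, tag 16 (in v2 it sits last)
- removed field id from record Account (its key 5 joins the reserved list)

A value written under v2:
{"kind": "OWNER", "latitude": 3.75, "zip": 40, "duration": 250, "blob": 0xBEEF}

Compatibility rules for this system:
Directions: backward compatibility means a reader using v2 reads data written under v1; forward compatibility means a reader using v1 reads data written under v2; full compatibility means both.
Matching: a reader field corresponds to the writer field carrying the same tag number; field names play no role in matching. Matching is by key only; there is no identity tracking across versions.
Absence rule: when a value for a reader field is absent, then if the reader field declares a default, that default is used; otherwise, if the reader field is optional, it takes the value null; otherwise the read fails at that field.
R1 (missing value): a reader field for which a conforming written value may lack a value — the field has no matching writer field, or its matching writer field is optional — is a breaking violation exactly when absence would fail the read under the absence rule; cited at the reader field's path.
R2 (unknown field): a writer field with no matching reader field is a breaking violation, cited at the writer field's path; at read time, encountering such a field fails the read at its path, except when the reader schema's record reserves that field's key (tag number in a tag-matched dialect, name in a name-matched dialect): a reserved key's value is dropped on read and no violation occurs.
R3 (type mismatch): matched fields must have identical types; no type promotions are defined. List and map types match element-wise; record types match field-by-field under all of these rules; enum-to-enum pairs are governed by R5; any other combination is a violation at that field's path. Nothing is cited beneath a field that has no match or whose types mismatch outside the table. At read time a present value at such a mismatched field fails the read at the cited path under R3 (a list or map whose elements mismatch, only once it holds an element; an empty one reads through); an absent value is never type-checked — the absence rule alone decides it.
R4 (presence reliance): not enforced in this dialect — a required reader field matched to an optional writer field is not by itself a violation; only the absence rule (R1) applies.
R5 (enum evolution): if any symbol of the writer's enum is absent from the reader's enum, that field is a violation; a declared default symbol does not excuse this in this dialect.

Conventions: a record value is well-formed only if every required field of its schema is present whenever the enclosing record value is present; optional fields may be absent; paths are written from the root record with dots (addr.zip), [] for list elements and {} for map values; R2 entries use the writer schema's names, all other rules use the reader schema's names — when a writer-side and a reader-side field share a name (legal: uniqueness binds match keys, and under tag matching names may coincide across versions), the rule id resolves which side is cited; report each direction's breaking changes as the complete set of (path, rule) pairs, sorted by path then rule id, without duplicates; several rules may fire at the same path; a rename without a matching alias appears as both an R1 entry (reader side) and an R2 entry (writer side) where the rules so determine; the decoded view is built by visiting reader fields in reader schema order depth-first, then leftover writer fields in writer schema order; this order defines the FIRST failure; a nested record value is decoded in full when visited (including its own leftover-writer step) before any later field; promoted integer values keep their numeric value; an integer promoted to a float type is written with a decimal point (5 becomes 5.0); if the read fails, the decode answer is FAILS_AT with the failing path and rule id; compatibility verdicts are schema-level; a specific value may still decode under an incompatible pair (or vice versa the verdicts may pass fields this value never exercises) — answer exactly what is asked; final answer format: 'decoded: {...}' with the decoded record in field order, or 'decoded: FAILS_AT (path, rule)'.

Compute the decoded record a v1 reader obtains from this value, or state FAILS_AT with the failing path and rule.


each type pair in Account: writer, then reader
migrating the Account value to v1:
  kind := "OWNER"
  latitude := 3.75
  zip := 40
  duration := 250
  id := 40 (absent -> default)
  payload := 0xBEEF (from writer blob)
  => decoded: {"kind": "OWNER", "latitude": 3.75, "zip": 40, "duration": 250, "id": 40, "payload": 0xBEEF}
ruling out the remaining Account differences:
  renamed field payload to blob in record Account (alias payload declared on the renamed field) -> triggers nothing under the printed rules; the Account answer is the same either way
  added field attempts to record Account: optional int64, tag 16 (in v2 it sits last) -> changes Account's schema-level verdicts only — the decode of this value is the same
  removed field id from record Account (its key 5 joins the reserved list) -> triggers nothing under the printed rules; the Account answer is the same either way

decoded: {"kind": "OWNER", "latitude": 3.75, "zip": 40, "duration": 250, "id": 40, "payload": 0xBEEF}
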